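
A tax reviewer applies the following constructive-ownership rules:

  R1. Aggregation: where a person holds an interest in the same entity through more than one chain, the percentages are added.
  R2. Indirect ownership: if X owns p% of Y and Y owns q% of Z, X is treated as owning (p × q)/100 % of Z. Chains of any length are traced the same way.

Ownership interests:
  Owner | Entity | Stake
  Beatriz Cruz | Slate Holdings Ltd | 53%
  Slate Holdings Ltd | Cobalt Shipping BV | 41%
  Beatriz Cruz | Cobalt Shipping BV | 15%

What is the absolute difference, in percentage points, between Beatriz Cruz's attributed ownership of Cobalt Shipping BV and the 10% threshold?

26.73

Chain via Slate Holdings Ltd (R2): 53% × 41% = 21.73% of Cobalt Shipping BV.
Direct interest in Cobalt Shipping BV: 15%.
Aggregating (R1): 21.73% + 15% = 36.73%.
36.73% exceeds the 10% threshold by 26.73 percentage points.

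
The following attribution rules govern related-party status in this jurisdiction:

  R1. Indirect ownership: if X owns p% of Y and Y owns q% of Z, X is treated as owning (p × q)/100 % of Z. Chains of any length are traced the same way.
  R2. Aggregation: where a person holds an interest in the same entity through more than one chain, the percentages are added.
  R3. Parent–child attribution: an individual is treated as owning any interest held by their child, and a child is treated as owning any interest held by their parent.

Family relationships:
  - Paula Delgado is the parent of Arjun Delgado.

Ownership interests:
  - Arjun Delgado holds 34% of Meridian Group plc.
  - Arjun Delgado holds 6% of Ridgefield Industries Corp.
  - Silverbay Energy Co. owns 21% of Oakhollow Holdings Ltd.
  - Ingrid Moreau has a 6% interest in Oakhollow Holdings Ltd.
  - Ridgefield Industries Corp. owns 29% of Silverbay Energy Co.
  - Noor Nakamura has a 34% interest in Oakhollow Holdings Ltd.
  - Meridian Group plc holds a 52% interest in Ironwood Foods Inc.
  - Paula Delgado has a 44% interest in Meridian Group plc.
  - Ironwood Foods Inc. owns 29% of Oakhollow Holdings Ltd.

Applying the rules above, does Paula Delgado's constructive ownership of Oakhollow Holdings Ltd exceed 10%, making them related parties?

By parent–child attribution (R3), Paula Delgado is treated as also owning Arjun Delgado's interest in Meridian Group plc, giving 44% + 34% = 78%.
By parent–child attribution (R3), Paula Delgado is treated as owning Arjun Delgado's 6% interest in Ridgefield Industries Corp.
Chain via Meridian Group plc → Ironwood Foods Inc. (R1): 78% × 52% × 29% = 11.7624% of Oakhollow Holdings Ltd.
Chain via Ridgefield Industries Corp. → Silverbay Energy Co. (R1): 6% × 29% × 21% = 0.3654% of Oakhollow Holdings Ltd.
Aggregating (R2): 11.7624% + 0.3654% = 12.1278%.
12.1278% exceeds the 10% threshold, so Paula is a related party to Oakhollow Holdings Ltd.

Yes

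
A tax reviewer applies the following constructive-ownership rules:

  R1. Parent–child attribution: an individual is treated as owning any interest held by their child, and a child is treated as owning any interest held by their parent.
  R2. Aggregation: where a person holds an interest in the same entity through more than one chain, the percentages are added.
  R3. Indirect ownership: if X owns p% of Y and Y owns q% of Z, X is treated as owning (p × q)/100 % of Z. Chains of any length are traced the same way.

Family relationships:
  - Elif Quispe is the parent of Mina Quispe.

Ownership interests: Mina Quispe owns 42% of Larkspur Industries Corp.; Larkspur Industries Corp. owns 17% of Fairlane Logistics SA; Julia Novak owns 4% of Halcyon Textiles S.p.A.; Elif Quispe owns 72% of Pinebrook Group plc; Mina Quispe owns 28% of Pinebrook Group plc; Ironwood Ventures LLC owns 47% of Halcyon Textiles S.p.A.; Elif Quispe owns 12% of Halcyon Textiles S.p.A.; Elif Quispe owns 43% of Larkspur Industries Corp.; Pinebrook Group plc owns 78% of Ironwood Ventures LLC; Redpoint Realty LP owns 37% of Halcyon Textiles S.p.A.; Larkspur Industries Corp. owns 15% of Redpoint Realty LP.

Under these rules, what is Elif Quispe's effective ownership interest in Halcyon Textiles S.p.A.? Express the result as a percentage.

53.3775%

By parent–child attribution (R1), Elif Quispe is treated as also owning Mina Quispe's interest in Pinebrook Group plc, giving 72% + 28% = 100%.
By parent–child attribution (R1), Elif Quispe is treated as also owning Mina Quispe's interest in Larkspur Industries Corp, giving 43% + 42% = 85%.
Chain via Pinebrook Group plc → Ironwood Ventures LLC (R3): 100% × 78% × 47% = 36.66% of Halcyon Textiles S.p.A.
Chain via Larkspur Industries Corp. → Redpoint Realty LP (R3): 85% × 15% × 37% = 4.7175% of Halcyon Textiles S.p.A.
Direct interest in Halcyon Textiles S.p.A: 12%.
Aggregating (R2): 36.66% + 4.7175% + 12% = 53.3775%.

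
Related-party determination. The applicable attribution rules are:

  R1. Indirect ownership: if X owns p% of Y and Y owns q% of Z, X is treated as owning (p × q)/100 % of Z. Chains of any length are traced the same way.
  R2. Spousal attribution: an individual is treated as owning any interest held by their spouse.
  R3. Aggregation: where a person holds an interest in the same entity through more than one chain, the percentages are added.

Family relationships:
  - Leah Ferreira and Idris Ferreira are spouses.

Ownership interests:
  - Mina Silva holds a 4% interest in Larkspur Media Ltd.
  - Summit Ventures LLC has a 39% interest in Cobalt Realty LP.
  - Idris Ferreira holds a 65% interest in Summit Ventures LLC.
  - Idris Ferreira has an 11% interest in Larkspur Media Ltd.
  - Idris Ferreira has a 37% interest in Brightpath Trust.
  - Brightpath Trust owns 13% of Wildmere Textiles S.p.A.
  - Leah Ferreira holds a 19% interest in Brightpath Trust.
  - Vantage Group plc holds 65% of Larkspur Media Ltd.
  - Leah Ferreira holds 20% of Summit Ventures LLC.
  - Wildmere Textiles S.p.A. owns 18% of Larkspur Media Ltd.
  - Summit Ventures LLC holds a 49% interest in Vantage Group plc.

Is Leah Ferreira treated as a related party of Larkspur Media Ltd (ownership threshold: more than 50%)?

By spousal attribution (R2), Leah Ferreira is treated as also owning Idris Ferreira's interest in Brightpath Trust, giving 19% + 37% = 56%.
By spousal attribution (R2), Leah Ferreira is treated as also owning Idris Ferreira's interest in Summit Ventures LLC, giving 20% + 65% = 85%.
By spousal attribution (R2), Leah Ferreira is treated as owning Idris Ferreira's 11% interest in Larkspur Media Ltd.
Chain via Brightpath Trust → Wildmere Textiles S.p.A. (R1): 56% × 13% × 18% = 1.3104% of Larkspur Media Ltd.
Chain via Summit Ventures LLC → Vantage Group plc (R1): 85% × 49% × 65% = 27.0725% of Larkspur Media Ltd.
Direct interest in Larkspur Media Ltd: 11%.
Aggregating (R3): 1.3104% + 27.0725% + 11% = 39.3829%.
39.3829% does not exceed the 50% threshold, so Leah is not a related party to Larkspur Media Ltd.

No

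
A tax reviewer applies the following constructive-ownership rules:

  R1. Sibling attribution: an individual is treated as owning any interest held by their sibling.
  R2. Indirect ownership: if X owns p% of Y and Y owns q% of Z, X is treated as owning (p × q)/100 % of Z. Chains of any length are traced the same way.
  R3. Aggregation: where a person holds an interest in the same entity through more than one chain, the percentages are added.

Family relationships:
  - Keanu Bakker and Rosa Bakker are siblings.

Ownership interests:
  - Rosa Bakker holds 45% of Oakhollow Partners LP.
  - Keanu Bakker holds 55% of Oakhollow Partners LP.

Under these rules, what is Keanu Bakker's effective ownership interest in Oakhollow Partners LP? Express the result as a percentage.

100%

By sibling attribution (R1), Keanu Bakker is treated as also owning Rosa Bakker's interest in Oakhollow Partners LP, giving 55% + 45% = 100%.
Direct interest in Oakhollow Partners LP: 100%.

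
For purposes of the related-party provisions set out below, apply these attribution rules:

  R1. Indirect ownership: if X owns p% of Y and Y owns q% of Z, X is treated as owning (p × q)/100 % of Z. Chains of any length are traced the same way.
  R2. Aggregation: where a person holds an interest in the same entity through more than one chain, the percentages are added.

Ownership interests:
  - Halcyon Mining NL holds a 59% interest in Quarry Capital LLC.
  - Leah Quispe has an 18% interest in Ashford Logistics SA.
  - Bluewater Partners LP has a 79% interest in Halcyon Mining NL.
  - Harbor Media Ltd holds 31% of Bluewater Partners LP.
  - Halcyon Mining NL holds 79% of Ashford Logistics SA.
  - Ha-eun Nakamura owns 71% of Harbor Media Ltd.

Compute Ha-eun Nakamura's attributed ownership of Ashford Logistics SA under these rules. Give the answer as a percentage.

Chain via Harbor Media Ltd → Bluewater Partners LP → Halcyon Mining NL (R1): 71% × 31% × 79% × 79% = 13.736441% of Ashford Logistics SA.

13.736441%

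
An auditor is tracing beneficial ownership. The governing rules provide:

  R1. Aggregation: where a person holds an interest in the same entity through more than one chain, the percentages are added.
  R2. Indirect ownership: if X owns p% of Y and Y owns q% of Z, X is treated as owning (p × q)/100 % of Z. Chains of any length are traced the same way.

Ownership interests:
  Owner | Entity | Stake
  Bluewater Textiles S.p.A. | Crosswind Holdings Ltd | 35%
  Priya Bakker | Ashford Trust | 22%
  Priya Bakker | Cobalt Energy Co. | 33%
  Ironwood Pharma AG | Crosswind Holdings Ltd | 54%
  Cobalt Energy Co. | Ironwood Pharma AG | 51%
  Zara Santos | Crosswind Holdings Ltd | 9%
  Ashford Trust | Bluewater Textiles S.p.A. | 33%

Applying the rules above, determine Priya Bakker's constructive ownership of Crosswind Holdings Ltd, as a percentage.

Chain via Ashford Trust → Bluewater Textiles S.p.A. (R2): 22% × 33% × 35% = 2.541% of Crosswind Holdings Ltd.
Chain via Cobalt Energy Co. → Ironwood Pharma AG (R2): 33% × 51% × 54% = 9.0882% of Crosswind Holdings Ltd.
Aggregating (R1): 2.541% + 9.0882% = 11.6292%.

11.6292%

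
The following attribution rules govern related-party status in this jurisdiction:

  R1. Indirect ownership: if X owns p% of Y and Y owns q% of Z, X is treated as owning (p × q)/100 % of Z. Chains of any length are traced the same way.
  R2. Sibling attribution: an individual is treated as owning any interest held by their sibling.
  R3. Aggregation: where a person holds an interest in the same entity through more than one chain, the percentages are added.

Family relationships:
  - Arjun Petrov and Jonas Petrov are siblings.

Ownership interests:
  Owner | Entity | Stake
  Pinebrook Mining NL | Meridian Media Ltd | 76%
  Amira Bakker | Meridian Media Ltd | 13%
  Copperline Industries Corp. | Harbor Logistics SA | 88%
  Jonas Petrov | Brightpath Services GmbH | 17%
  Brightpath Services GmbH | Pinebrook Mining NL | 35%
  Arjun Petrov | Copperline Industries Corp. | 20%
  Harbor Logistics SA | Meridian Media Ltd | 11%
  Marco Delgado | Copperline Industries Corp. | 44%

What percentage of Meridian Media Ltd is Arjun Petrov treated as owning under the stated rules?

6.458%

By sibling attribution (R2), Arjun Petrov is treated as owning Jonas Petrov's 17% interest in Brightpath Services GmbH.
Chain via Copperline Industries Corp. → Harbor Logistics SA (R1): 20% × 88% × 11% = 1.936% of Meridian Media Ltd.
Chain via Brightpath Services GmbH → Pinebrook Mining NL (R1): 17% × 35% × 76% = 4.522% of Meridian Media Ltd.
Aggregating (R3): 1.936% + 4.522% = 6.458%.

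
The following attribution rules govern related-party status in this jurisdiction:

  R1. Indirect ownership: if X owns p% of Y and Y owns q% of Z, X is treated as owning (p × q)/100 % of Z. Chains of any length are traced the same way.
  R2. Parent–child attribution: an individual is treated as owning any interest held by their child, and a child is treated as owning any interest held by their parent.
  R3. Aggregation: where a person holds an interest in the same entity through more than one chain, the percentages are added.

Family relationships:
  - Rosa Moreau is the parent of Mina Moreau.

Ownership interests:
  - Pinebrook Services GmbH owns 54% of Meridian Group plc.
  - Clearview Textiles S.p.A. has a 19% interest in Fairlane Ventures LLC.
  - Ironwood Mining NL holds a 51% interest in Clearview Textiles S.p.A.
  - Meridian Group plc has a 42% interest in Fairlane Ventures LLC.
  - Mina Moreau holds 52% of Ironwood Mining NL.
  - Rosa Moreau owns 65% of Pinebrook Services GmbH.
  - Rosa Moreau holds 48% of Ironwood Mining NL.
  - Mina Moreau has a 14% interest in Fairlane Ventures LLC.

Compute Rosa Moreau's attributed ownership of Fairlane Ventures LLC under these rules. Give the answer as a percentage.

38.432%

By parent–child attribution (R2), Rosa Moreau is treated as also owning Mina Moreau's interest in Ironwood Mining NL, giving 48% + 52% = 100%.
By parent–child attribution (R2), Rosa Moreau is treated as owning Mina Moreau's 14% interest in Fairlane Ventures LLC.
Chain via Pinebrook Services GmbH → Meridian Group plc (R1): 65% × 54% × 42% = 14.742% of Fairlane Ventures LLC.
Chain via Ironwood Mining NL → Clearview Textiles S.p.A. (R1): 100% × 51% × 19% = 9.69% of Fairlane Ventures LLC.
Direct interest in Fairlane Ventures LLC: 14%.
Aggregating (R3): 14.742% + 9.69% + 14% = 38.432%.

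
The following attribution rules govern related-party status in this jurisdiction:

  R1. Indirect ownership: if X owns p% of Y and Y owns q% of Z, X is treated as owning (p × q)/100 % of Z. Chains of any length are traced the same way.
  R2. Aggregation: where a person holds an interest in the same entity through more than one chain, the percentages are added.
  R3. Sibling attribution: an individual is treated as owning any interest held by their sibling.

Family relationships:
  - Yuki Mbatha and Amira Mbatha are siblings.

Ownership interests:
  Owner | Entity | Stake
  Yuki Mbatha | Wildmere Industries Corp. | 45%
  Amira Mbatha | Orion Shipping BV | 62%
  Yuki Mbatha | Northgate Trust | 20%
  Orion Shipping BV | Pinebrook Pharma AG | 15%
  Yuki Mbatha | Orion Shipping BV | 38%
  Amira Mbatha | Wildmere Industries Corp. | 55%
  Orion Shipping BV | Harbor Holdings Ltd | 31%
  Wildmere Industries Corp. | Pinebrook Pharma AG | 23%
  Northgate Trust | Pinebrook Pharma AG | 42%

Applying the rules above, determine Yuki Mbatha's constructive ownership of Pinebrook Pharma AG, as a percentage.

46.4%

By sibling attribution (R3), Yuki Mbatha is treated as also owning Amira Mbatha's interest in Orion Shipping BV, giving 38% + 62% = 100%.
By sibling attribution (R3), Yuki Mbatha is treated as also owning Amira Mbatha's interest in Wildmere Industries Corp, giving 45% + 55% = 100%.
Chain via Orion Shipping BV (R1): 100% × 15% = 15% of Pinebrook Pharma AG.
Chain via Northgate Trust (R1): 20% × 42% = 8.4% of Pinebrook Pharma AG.
Chain via Wildmere Industries Corp. (R1): 100% × 23% = 23% of Pinebrook Pharma AG.
Aggregating (R2): 15% + 8.4% + 23% = 46.4%.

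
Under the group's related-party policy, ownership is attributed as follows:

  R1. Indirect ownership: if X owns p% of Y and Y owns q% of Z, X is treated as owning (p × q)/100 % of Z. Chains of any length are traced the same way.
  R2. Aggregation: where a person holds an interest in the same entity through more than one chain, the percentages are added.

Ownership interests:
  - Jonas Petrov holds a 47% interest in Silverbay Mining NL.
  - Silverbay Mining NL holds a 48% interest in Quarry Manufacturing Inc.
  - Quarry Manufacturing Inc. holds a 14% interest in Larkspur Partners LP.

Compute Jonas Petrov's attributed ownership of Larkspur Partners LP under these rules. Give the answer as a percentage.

Chain via Silverbay Mining NL → Quarry Manufacturing Inc. (R1): 47% × 48% × 14% = 3.1584% of Larkspur Partners LP.

3.1584%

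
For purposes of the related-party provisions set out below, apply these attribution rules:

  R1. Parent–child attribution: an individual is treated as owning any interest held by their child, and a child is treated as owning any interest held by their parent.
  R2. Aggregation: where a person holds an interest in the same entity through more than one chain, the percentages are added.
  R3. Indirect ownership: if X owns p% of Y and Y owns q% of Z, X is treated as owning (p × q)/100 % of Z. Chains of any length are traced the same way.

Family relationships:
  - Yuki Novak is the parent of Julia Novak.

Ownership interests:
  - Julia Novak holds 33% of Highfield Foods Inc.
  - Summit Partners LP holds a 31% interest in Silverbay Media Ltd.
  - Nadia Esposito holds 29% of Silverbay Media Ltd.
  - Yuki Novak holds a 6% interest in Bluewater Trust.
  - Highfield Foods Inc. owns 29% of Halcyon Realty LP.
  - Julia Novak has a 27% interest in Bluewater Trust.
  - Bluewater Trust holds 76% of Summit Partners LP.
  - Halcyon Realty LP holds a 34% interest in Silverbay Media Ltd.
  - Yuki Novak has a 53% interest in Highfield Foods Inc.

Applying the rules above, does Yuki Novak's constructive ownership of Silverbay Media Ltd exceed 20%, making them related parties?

By parent–child attribution (R1), Yuki Novak is treated as also owning Julia Novak's interest in Bluewater Trust, giving 6% + 27% = 33%.
By parent–child attribution (R1), Yuki Novak is treated as also owning Julia Novak's interest in Highfield Foods Inc, giving 53% + 33% = 86%.
Chain via Bluewater Trust → Summit Partners LP (R3): 33% × 76% × 31% = 7.7748% of Silverbay Media Ltd.
Chain via Highfield Foods Inc. → Halcyon Realty LP (R3): 86% × 29% × 34% = 8.4796% of Silverbay Media Ltd.
Aggregating (R2): 7.7748% + 8.4796% = 16.2544%.
16.2544% does not exceed the 20% threshold, so Yuki is not a related party to Silverbay Media Ltd.

No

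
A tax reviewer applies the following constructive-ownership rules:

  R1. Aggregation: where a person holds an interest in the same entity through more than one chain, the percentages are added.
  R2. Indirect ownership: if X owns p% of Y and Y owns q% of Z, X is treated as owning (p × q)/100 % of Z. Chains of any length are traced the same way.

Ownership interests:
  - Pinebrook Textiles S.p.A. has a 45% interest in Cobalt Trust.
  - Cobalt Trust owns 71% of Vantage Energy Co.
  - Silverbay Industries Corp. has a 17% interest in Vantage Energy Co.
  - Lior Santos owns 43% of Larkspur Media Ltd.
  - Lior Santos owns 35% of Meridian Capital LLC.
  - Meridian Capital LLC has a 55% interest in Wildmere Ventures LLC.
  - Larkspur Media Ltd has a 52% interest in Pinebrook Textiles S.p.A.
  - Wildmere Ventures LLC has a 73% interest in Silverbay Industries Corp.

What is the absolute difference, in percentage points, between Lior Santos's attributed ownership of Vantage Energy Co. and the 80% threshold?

70.467055

Chain via Larkspur Media Ltd → Pinebrook Textiles S.p.A. → Cobalt Trust (R2): 43% × 52% × 45% × 71% = 7.14402% of Vantage Energy Co.
Chain via Meridian Capital LLC → Wildmere Ventures LLC → Silverbay Industries Corp. (R2): 35% × 55% × 73% × 17% = 2.388925% of Vantage Energy Co.
Aggregating (R1): 7.14402% + 2.388925% = 9.532945%.
9.532945% falls short of the 80% threshold by 70.467055 percentage points.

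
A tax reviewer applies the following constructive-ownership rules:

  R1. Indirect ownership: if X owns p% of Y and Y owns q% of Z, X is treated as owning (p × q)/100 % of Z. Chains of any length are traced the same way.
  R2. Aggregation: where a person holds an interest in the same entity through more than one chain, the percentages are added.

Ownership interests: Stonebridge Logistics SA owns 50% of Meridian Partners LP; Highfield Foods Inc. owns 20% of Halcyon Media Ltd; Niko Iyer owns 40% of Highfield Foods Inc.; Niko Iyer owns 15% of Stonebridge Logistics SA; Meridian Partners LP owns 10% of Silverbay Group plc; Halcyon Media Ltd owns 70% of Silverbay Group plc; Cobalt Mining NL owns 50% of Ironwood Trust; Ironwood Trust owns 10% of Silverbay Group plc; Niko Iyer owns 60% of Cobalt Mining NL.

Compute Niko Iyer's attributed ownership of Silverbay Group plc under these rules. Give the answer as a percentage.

Chain via Stonebridge Logistics SA → Meridian Partners LP (R1): 15% × 50% × 10% = 0.75% of Silverbay Group plc.
Chain via Highfield Foods Inc. → Halcyon Media Ltd (R1): 40% × 20% × 70% = 5.6% of Silverbay Group plc.
Chain via Cobalt Mining NL → Ironwood Trust (R1): 60% × 50% × 10% = 3% of Silverbay Group plc.
Aggregating (R2): 0.75% + 5.6% + 3% = 9.35%.

9.35%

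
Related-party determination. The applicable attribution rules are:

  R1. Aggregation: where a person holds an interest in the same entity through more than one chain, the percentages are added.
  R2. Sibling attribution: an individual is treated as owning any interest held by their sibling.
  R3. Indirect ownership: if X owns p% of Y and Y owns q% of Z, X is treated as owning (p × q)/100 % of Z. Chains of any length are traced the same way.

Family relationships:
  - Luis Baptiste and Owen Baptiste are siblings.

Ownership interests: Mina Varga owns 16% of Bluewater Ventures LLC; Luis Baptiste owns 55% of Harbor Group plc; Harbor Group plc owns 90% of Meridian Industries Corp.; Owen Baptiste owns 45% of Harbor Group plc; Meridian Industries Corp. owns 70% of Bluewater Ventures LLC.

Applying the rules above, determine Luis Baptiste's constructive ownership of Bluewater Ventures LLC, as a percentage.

By sibling attribution (R2), Luis Baptiste is treated as also owning Owen Baptiste's interest in Harbor Group plc, giving 55% + 45% = 100%.
Chain via Harbor Group plc → Meridian Industries Corp. (R3): 100% × 90% × 70% = 63% of Bluewater Ventures LLC.

63%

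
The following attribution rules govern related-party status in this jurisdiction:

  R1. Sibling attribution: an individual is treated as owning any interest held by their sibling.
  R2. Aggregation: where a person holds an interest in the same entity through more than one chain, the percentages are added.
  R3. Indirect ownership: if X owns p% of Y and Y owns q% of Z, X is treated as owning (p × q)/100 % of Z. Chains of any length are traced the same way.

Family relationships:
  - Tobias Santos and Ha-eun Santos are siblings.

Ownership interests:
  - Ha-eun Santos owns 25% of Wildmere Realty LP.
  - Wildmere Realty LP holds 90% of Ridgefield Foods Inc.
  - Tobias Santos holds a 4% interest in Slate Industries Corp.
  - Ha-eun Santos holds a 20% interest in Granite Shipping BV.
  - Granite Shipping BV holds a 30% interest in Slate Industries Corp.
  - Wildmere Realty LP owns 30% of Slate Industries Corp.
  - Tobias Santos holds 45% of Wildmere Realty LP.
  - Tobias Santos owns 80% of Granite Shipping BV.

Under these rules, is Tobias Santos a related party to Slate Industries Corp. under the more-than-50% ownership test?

By sibling attribution (R1), Tobias Santos is treated as also owning Ha-eun Santos's interest in Wildmere Realty LP, giving 45% + 25% = 70%.
By sibling attribution (R1), Tobias Santos is treated as also owning Ha-eun Santos's interest in Granite Shipping BV, giving 80% + 20% = 100%.
Chain via Wildmere Realty LP (R3): 70% × 30% = 21% of Slate Industries Corp.
Chain via Granite Shipping BV (R3): 100% × 30% = 30% of Slate Industries Corp.
Direct interest in Slate Industries Corp: 4%.
Aggregating (R2): 21% + 30% + 4% = 55%.
55% exceeds the 50% threshold, so Tobias is a related party to Slate Industries Corp.

Yes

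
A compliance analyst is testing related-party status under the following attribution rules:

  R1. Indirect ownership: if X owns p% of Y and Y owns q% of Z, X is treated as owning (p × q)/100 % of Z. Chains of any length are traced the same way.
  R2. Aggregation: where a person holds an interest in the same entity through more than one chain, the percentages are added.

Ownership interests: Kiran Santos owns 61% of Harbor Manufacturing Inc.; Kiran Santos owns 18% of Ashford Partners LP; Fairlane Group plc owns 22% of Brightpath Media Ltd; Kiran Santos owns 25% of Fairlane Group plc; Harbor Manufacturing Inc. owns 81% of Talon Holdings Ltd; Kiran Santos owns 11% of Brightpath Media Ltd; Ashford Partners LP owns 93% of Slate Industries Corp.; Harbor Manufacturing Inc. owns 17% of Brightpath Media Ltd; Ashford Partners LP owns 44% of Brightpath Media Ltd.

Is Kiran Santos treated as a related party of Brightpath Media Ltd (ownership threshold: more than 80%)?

Chain via Ashford Partners LP (R1): 18% × 44% = 7.92% of Brightpath Media Ltd.
Chain via Fairlane Group plc (R1): 25% × 22% = 5.5% of Brightpath Media Ltd.
Chain via Harbor Manufacturing Inc. (R1): 61% × 17% = 10.37% of Brightpath Media Ltd.
Direct interest in Brightpath Media Ltd: 11%.
Aggregating (R2): 7.92% + 5.5% + 10.37% + 11% = 34.79%.
34.79% does not exceed the 80% threshold, so Kiran is not a related party to Brightpath Media Ltd.

No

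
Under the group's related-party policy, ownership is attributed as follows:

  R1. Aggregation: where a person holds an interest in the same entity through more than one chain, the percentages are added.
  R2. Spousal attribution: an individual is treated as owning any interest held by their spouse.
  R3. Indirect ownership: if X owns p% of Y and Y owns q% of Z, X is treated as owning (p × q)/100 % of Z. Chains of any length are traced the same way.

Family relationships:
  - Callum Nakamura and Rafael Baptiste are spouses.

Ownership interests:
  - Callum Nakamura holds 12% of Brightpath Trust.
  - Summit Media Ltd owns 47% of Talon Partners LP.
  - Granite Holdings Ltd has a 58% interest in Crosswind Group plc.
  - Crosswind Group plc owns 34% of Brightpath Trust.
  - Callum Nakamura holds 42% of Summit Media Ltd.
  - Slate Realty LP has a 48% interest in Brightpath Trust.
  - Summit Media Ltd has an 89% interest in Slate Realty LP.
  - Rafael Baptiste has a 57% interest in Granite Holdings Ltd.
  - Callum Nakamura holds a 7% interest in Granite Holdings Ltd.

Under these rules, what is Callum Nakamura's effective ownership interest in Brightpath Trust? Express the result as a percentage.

42.5632%

By spousal attribution (R2), Callum Nakamura is treated as also owning Rafael Baptiste's interest in Granite Holdings Ltd, giving 7% + 57% = 64%.
Chain via Summit Media Ltd → Slate Realty LP (R3): 42% × 89% × 48% = 17.9424% of Brightpath Trust.
Chain via Granite Holdings Ltd → Crosswind Group plc (R3): 64% × 58% × 34% = 12.6208% of Brightpath Trust.
Direct interest in Brightpath Trust: 12%.
Aggregating (R1): 17.9424% + 12.6208% + 12% = 42.5632%.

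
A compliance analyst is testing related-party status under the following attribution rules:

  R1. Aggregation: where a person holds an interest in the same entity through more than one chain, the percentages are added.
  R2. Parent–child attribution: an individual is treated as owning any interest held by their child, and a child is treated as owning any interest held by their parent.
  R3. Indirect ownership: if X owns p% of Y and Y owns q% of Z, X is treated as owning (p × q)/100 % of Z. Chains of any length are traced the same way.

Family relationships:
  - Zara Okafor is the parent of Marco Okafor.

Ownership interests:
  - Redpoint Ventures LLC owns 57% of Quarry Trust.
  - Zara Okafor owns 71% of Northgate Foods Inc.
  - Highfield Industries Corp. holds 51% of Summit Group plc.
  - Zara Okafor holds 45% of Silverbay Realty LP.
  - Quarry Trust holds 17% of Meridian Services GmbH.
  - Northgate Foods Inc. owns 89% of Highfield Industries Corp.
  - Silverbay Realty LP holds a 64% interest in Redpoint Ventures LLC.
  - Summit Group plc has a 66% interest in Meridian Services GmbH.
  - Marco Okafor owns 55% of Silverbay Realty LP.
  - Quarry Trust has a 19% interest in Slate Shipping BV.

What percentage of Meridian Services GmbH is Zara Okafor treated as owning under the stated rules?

By parent–child attribution (R2), Zara Okafor is treated as also owning Marco Okafor's interest in Silverbay Realty LP, giving 45% + 55% = 100%.
Chain via Northgate Foods Inc. → Highfield Industries Corp. → Summit Group plc (R3): 71% × 89% × 51% × 66% = 21.269754% of Meridian Services GmbH.
Chain via Silverbay Realty LP → Redpoint Ventures LLC → Quarry Trust (R3): 100% × 64% × 57% × 17% = 6.2016% of Meridian Services GmbH.
Aggregating (R1): 21.269754% + 6.2016% = 27.471354%.

27.471354%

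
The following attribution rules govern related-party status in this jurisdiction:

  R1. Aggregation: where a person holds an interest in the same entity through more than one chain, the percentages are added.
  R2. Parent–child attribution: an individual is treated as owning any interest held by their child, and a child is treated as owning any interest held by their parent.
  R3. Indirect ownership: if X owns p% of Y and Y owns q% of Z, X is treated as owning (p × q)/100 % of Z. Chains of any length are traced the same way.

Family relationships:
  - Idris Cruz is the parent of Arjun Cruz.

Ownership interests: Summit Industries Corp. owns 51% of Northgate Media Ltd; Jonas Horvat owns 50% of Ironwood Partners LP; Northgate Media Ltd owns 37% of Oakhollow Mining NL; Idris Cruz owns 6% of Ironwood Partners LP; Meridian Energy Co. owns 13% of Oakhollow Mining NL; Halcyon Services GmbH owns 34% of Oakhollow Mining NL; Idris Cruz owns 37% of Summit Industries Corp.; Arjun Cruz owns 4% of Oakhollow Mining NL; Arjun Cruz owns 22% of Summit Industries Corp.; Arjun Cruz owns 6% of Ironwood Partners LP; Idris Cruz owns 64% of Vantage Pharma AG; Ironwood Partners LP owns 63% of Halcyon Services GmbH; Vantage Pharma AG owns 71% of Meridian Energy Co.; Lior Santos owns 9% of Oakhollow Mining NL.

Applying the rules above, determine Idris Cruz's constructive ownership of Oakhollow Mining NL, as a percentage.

23.6109%

By parent–child attribution (R2), Idris Cruz is treated as also owning Arjun Cruz's interest in Ironwood Partners LP, giving 6% + 6% = 12%.
By parent–child attribution (R2), Idris Cruz is treated as also owning Arjun Cruz's interest in Summit Industries Corp, giving 37% + 22% = 59%.
By parent–child attribution (R2), Idris Cruz is treated as owning Arjun Cruz's 4% interest in Oakhollow Mining NL.
Chain via Ironwood Partners LP → Halcyon Services GmbH (R3): 12% × 63% × 34% = 2.5704% of Oakhollow Mining NL.
Chain via Summit Industries Corp. → Northgate Media Ltd (R3): 59% × 51% × 37% = 11.1333% of Oakhollow Mining NL.
Chain via Vantage Pharma AG → Meridian Energy Co. (R3): 64% × 71% × 13% = 5.9072% of Oakhollow Mining NL.
Direct interest in Oakhollow Mining NL: 4%.
Aggregating (R1): 2.5704% + 11.1333% + 5.9072% + 4% = 23.6109%.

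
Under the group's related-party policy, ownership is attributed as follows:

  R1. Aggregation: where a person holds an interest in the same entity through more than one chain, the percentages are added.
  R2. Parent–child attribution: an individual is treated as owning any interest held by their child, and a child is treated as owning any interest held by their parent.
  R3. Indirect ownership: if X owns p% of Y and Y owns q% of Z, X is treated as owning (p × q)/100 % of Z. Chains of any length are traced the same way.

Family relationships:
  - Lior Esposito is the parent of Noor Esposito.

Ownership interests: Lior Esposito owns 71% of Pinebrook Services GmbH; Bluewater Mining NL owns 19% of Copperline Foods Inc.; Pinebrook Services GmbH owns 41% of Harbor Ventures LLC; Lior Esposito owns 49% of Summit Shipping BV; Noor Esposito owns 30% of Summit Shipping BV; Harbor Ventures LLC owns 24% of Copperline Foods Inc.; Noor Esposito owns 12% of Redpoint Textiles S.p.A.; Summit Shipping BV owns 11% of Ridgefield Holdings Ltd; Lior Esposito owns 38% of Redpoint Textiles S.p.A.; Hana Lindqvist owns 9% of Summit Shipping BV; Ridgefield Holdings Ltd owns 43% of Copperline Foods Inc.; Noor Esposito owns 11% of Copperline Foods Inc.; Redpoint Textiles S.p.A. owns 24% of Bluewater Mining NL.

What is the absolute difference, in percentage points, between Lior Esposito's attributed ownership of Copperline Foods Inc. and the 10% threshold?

By parent–child attribution (R2), Lior Esposito is treated as also owning Noor Esposito's interest in Summit Shipping BV, giving 49% + 30% = 79%.
By parent–child attribution (R2), Lior Esposito is treated as also owning Noor Esposito's interest in Redpoint Textiles S.p.A, giving 38% + 12% = 50%.
By parent–child attribution (R2), Lior Esposito is treated as owning Noor Esposito's 11% interest in Copperline Foods Inc.
Chain via Summit Shipping BV → Ridgefield Holdings Ltd (R3): 79% × 11% × 43% = 3.7367% of Copperline Foods Inc.
Chain via Redpoint Textiles S.p.A. → Bluewater Mining NL (R3): 50% × 24% × 19% = 2.28% of Copperline Foods Inc.
Chain via Pinebrook Services GmbH → Harbor Ventures LLC (R3): 71% × 41% × 24% = 6.9864% of Copperline Foods Inc.
Direct interest in Copperline Foods Inc: 11%.
Aggregating (R1): 3.7367% + 2.28% + 6.9864% + 11% = 24.0031%.
24.0031% exceeds the 10% threshold by 14.0031 percentage points.

14.0031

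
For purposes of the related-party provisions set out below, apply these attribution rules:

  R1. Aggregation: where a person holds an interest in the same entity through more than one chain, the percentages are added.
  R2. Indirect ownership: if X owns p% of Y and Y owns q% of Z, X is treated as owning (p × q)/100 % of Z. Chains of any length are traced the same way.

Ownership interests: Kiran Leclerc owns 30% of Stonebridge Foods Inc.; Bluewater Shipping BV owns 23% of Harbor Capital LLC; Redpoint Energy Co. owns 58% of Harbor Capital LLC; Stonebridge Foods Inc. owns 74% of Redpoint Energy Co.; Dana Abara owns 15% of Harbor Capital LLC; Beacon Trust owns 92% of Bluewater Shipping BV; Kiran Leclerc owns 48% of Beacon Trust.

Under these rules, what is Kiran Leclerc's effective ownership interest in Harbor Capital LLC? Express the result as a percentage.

Chain via Stonebridge Foods Inc. → Redpoint Energy Co. (R2): 30% × 74% × 58% = 12.876% of Harbor Capital LLC.
Chain via Beacon Trust → Bluewater Shipping BV (R2): 48% × 92% × 23% = 10.1568% of Harbor Capital LLC.
Aggregating (R1): 12.876% + 10.1568% = 23.0328%.

23.0328%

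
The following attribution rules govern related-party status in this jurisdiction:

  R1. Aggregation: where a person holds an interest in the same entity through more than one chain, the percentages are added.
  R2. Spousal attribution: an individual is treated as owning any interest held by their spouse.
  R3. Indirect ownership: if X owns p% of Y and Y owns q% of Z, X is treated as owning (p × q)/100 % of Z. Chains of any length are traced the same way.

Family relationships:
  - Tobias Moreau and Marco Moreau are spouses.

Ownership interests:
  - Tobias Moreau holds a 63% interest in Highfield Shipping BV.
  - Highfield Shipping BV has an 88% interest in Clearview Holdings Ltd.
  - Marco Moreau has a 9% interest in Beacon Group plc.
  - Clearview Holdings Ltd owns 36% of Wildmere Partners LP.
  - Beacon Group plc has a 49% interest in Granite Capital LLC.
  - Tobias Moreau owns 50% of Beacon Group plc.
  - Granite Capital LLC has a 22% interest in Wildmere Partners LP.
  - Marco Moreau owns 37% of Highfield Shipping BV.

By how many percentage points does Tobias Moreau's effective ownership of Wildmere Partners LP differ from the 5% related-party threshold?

33.0402

By spousal attribution (R2), Tobias Moreau is treated as also owning Marco Moreau's interest in Highfield Shipping BV, giving 63% + 37% = 100%.
By spousal attribution (R2), Tobias Moreau is treated as also owning Marco Moreau's interest in Beacon Group plc, giving 50% + 9% = 59%.
Chain via Highfield Shipping BV → Clearview Holdings Ltd (R3): 100% × 88% × 36% = 31.68% of Wildmere Partners LP.
Chain via Beacon Group plc → Granite Capital LLC (R3): 59% × 49% × 22% = 6.3602% of Wildmere Partners LP.
Aggregating (R1): 31.68% + 6.3602% = 38.0402%.
38.0402% exceeds the 5% threshold by 33.0402 percentage points.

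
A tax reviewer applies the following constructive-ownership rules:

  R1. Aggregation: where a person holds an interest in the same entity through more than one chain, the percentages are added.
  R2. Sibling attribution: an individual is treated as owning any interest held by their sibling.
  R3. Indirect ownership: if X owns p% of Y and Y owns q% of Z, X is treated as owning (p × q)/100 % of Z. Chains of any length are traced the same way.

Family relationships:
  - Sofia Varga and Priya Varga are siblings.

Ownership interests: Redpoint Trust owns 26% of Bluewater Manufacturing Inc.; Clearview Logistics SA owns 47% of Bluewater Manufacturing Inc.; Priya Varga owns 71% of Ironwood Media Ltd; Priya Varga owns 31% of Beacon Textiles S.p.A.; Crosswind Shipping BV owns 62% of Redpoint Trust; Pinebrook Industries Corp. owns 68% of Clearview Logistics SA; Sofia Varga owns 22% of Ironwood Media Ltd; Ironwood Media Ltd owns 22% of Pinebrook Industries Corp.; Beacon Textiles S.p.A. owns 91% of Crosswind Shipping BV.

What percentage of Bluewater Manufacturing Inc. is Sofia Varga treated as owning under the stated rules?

By sibling attribution (R2), Sofia Varga is treated as also owning Priya Varga's interest in Ironwood Media Ltd, giving 22% + 71% = 93%.
By sibling attribution (R2), Sofia Varga is treated as owning Priya Varga's 31% interest in Beacon Textiles S.p.A.
Chain via Ironwood Media Ltd → Pinebrook Industries Corp. → Clearview Logistics SA (R3): 93% × 22% × 68% × 47% = 6.539016% of Bluewater Manufacturing Inc.
Chain via Beacon Textiles S.p.A. → Crosswind Shipping BV → Redpoint Trust (R3): 31% × 91% × 62% × 26% = 4.547452% of Bluewater Manufacturing Inc.
Aggregating (R1): 6.539016% + 4.547452% = 11.086468%.

11.086468%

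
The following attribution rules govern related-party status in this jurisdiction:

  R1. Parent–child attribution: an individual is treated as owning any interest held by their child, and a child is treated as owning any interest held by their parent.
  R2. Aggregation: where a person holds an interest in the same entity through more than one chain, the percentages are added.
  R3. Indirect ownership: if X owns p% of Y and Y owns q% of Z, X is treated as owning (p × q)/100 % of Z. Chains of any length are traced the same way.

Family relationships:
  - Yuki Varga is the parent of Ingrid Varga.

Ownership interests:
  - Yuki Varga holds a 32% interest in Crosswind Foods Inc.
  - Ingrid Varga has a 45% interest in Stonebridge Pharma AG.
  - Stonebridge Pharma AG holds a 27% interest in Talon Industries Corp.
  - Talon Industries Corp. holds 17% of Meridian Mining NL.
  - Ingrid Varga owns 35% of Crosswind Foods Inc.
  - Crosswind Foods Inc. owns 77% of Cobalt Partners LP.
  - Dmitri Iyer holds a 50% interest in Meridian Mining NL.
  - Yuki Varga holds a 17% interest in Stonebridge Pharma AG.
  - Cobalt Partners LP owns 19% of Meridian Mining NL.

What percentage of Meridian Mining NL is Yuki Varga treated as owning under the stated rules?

12.6479%

By parent–child attribution (R1), Yuki Varga is treated as also owning Ingrid Varga's interest in Stonebridge Pharma AG, giving 17% + 45% = 62%.
By parent–child attribution (R1), Yuki Varga is treated as also owning Ingrid Varga's interest in Crosswind Foods Inc, giving 32% + 35% = 67%.
Chain via Stonebridge Pharma AG → Talon Industries Corp. (R3): 62% × 27% × 17% = 2.8458% of Meridian Mining NL.
Chain via Crosswind Foods Inc. → Cobalt Partners LP (R3): 67% × 77% × 19% = 9.8021% of Meridian Mining NL.
Aggregating (R2): 2.8458% + 9.8021% = 12.6479%.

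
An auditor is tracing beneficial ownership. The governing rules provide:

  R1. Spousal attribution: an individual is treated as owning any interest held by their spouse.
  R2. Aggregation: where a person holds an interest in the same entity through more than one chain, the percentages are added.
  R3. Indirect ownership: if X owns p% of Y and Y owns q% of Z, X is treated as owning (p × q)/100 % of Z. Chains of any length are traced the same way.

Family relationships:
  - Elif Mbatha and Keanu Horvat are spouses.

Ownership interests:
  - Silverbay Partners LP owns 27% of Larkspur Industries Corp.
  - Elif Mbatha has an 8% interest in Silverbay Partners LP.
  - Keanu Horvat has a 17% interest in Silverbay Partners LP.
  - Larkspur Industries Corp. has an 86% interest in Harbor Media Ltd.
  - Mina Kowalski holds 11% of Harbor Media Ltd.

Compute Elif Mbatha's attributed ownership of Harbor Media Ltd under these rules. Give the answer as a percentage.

By spousal attribution (R1), Elif Mbatha is treated as also owning Keanu Horvat's interest in Silverbay Partners LP, giving 8% + 17% = 25%.
Chain via Silverbay Partners LP → Larkspur Industries Corp. (R3): 25% × 27% × 86% = 5.805% of Harbor Media Ltd.

5.805%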